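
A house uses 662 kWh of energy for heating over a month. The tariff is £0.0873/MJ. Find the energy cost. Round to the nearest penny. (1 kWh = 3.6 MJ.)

662 kWh × (3.6 MJ/kWh) = 2,383 MJ
Cost = 2,383 MJ × £0.0873/MJ = £208.05

£208.05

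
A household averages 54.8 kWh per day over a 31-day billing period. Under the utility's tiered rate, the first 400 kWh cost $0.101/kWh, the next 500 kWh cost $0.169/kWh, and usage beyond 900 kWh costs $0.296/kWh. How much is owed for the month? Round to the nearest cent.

$361.34

Usage = 54.8 kWh/day × 31 days = 1698.8 kWh
First 400 kWh × $0.101 = $40.40
Next 500 kWh × $0.169 = $84.50
Remaining 798.8 kWh × $0.296 = $236.44
Total = $361.34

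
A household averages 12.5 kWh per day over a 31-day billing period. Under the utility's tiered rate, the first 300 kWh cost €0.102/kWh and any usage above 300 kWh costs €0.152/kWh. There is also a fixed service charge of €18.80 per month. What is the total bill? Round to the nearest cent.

Usage = 12.5 kWh/day × 31 days = 387.5 kWh
First 300 kWh × €0.102 = €30.60
Remaining 87.5 kWh × €0.152 = €13.30
Energy charge = €43.90; + service €18.80 = €62.70

€62.70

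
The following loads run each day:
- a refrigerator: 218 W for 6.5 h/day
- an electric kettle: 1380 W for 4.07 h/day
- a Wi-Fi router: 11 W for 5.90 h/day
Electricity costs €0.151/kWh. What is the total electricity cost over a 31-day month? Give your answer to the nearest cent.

refrigerator: 218 W × 6.5 h × 31 d = 43,927 Wh = 43.93 kWh
electric kettle: 1380 W × 4.07 h × 31 d = 174,115 Wh = 174.1 kWh
Wi-Fi router: 11 W × 5.90 h × 31 d = 2,012 Wh = 2.012 kWh
Total energy = 43.93 + 174.1 + 2.012 = 220.1 kWh
Cost = 220.1 kWh × €0.151 = €33.23

€33.23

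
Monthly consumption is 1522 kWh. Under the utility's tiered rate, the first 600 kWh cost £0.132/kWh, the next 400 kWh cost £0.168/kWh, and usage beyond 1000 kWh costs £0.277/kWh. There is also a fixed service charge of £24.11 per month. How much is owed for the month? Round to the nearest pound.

£315

First 600 kWh × £0.132 = £79.20
Next 400 kWh × £0.168 = £67.20
Remaining 522 kWh × £0.277 = £144.59
Energy charge = £290.99; + service £24.11 = £315.10 ≈ £315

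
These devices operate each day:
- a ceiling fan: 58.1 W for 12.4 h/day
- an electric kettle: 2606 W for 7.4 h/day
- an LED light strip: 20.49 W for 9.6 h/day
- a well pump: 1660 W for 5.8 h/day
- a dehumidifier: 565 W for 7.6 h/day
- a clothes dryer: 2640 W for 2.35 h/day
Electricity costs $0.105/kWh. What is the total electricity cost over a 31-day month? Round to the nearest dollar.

ceiling fan: 58.1 W × 12.4 h × 31 d = 22,334 Wh = 22.33 kWh
electric kettle: 2606 W × 7.4 h × 31 d = 597,816 Wh = 597.8 kWh
LED light strip: 20.49 W × 9.6 h × 31 d = 6,098 Wh = 6.098 kWh
well pump: 1660 W × 5.8 h × 31 d = 298,468 Wh = 298.5 kWh
dehumidifier: 565 W × 7.6 h × 31 d = 133,114 Wh = 133.1 kWh
clothes dryer: 2640 W × 2.35 h × 31 d = 192,324 Wh = 192.3 kWh
Total energy = 22.33 + 597.8 + 6.098 + 298.5 + 133.1 + 192.3 = 1,250 kWh
Cost = 1,250 kWh × $0.105 = $131.27 ≈ $131

$131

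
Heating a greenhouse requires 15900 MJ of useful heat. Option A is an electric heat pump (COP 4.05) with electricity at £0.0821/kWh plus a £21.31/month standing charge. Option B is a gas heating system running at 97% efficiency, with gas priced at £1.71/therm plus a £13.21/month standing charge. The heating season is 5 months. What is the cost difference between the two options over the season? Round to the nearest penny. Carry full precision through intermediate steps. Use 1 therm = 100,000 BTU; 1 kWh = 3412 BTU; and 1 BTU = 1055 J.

£135.64

Heat load = 15900 MJ = 15,900,000,000 J / 1055 = 15,071,090 BTU
Gas: input = 15,071,090 / 0.97 = 15,537,206 BTU = 155.4 therm → 155.4 × £1.71 = £265.69; + 5 × £13.21 standing = £331.74
Heat pump: 15,071,090 BTU / 3412 = 4,417 kWh heat; / 4.05 = 1,091 kWh in → × £0.0821 = £89.54; + 5 × £21.31 standing = £196.09
Difference = |£331.74 − £196.09| = £135.64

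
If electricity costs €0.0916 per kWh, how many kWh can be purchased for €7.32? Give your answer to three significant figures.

€7.32 / €0.0916 per kWh = 79.91 kWh

79.9 kWh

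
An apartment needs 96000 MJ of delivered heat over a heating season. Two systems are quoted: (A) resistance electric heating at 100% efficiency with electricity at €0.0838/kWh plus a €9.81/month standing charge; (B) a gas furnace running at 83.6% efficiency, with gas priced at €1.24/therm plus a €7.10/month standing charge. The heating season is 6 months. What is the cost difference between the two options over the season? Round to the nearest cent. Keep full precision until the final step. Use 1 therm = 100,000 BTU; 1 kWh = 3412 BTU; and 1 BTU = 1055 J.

€901.45

Heat load = 96000 MJ = 96,000,000,000 J / 1055 = 90,995,261 BTU
Gas: input = 90,995,261 / 0.836 = 108,846,006 BTU = 1,088 therm → 1,088 × €1.24 = €1,349.69; + 6 × €7.10 standing = €1,392.29
Electric: 90,995,261 BTU / 3412 = 26,670 kWh → × €0.0838 = €2,234.88; + 6 × €9.81 standing = €2,293.74
Difference = |€1,392.29 − €2,293.74| = €901.45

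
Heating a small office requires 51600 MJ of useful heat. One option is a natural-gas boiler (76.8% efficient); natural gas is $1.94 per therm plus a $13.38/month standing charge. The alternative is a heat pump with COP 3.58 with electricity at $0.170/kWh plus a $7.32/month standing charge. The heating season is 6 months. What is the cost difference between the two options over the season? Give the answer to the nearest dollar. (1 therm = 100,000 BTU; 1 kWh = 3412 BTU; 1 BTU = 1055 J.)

Heat load = 51600 MJ = 51,600,000,000 J / 1055 = 48,909,953 BTU
Gas: input = 48,909,953 / 0.768 = 63,684,834 BTU = 636.8 therm → 636.8 × $1.94 = $1,235.49; + 6 × $13.38 standing = $1,315.77
Heat pump: 48,909,953 BTU / 3412 = 14,330 kWh heat; / 3.58 = 4,004 kWh in → × $0.170 = $680.70; + 6 × $7.32 standing = $724.62
Difference = |$1,315.77 − $724.62| = $591.15 ≈ $591

$591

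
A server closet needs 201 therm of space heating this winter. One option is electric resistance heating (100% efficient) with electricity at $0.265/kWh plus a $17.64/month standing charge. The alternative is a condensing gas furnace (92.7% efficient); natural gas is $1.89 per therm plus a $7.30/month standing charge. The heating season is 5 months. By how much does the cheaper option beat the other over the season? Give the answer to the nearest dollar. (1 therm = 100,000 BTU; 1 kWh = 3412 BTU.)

$1203

Heat load = 201 therm × 100,000 = 20,100,000 BTU
Gas: input = 20,100,000 / 0.927 = 21,682,848 BTU = 216.8 therm → 216.8 × $1.89 = $409.81; + 5 × $7.30 standing = $446.31
Electric: 20,100,000 BTU / 3412 = 5,891 kWh → × $0.265 = $1,561.11; + 5 × $17.64 standing = $1,649.31
Difference = |$446.31 − $1,649.31| = $1,203.00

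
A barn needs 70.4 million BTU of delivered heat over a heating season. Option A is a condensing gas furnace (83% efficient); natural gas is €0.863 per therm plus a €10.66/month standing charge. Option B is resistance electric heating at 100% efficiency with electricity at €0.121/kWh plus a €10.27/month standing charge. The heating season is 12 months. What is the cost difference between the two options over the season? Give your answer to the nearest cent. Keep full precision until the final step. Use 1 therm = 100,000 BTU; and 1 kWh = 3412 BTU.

€1759.93

Heat load = 70.4 × 10⁶ BTU = 70,400,000 BTU
Gas: input = 70,400,000 / 0.83 = 84,819,277 BTU = 848.2 therm → 848.2 × €0.863 = €731.99; + 12 × €10.66 standing = €859.91
Electric: 70,400,000 BTU / 3412 = 20,630 kWh → × €0.121 = €2,496.60; + 12 × €10.27 standing = €2,619.84
Difference = |€859.91 − €2,619.84| = €1,759.93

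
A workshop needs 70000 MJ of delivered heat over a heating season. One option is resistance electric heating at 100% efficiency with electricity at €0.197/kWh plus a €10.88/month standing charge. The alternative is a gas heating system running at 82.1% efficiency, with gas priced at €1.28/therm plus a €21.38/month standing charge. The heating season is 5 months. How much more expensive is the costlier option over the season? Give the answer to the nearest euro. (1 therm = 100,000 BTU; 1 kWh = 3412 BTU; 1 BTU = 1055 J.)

Heat load = 70000 MJ = 70,000,000,000 J / 1055 = 66,350,711 BTU
Gas: input = 66,350,711 / 0.821 = 80,816,944 BTU = 808.2 therm → 808.2 × €1.28 = €1,034.46; + 5 × €21.38 standing = €1,141.36
Electric: 66,350,711 BTU / 3412 = 19,450 kWh → × €0.197 = €3,830.92; + 5 × €10.88 standing = €3,885.32
Difference = |€1,141.36 − €3,885.32| = €2,743.96 ≈ €2744

€2744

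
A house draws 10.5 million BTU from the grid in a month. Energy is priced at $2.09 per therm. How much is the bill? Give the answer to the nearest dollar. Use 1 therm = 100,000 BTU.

$219

10.5 million BTU × (10 therm/million BTU) = 105 therm
Cost = 105 therm × $2.09/therm = $219.45 ≈ $219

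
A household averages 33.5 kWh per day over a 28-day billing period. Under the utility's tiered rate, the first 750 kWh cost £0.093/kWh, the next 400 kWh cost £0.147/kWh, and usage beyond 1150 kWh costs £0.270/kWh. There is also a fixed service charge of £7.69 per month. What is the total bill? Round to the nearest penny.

£105.08

Usage = 33.5 kWh/day × 28 days = 938 kWh
First 750 kWh × £0.093 = £69.75
Next 188 kWh × £0.147 = £27.64
Remaining tier: 0 kWh (not reached)
Energy charge = £97.39; + service £7.69 = £105.08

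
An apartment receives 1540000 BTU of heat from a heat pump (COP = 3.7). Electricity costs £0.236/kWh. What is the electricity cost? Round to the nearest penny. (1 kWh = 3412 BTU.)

Heat delivered = 1,540,000 BTU / 3412 = 451.3 kWh
Electrical input = 451.3 kWh / 3.7 = 122 kWh
Cost = 122 × £0.236/kWh = £28.79

£28.79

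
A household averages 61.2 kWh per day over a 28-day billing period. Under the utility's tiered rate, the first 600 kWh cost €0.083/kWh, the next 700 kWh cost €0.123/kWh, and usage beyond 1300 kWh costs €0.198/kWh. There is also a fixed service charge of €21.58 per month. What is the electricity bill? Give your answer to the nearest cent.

Usage = 61.2 kWh/day × 28 days = 1713.6 kWh
First 600 kWh × €0.083 = €49.80
Next 700 kWh × €0.123 = €86.10
Remaining 413.6 kWh × €0.198 = €81.89
Energy charge = €217.79; + service €21.58 = €239.37

€239.37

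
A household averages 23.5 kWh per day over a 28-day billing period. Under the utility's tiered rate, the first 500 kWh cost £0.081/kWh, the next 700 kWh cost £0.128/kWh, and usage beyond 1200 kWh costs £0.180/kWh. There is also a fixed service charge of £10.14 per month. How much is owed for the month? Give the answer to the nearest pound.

Usage = 23.5 kWh/day × 28 days = 658 kWh
First 500 kWh × £0.081 = £40.50
Next 158 kWh × £0.128 = £20.22
Remaining tier: 0 kWh (not reached)
Energy charge = £60.72; + service £10.14 = £70.86 ≈ £71

£71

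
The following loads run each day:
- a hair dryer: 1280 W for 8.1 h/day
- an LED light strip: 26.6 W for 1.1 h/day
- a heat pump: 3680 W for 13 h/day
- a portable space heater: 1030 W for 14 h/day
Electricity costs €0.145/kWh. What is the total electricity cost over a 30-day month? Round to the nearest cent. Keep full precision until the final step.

€316.06

hair dryer: 1280 W × 8.1 h × 30 d = 311,040 Wh = 311 kWh
LED light strip: 26.6 W × 1.1 h × 30 d = 878 Wh = 0.8778 kWh
heat pump: 3680 W × 13 h × 30 d = 1,435,200 Wh = 1,435 kWh
portable space heater: 1030 W × 14 h × 30 d = 432,600 Wh = 432.6 kWh
Total energy = 311 + 0.8778 + 1,435 + 432.6 = 2,180 kWh
Cost = 2,180 kWh × €0.145 = €316.06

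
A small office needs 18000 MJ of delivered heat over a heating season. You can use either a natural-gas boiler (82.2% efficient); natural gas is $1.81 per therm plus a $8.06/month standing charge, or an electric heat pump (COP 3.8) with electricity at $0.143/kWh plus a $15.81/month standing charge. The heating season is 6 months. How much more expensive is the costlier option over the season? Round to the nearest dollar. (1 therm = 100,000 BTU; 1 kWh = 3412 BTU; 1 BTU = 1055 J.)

Heat load = 18000 MJ = 18,000,000,000 J / 1055 = 17,061,611 BTU
Gas: input = 17,061,611 / 0.822 = 20,756,218 BTU = 207.6 therm → 207.6 × $1.81 = $375.69; + 6 × $8.06 standing = $424.05
Heat pump: 17,061,611 BTU / 3412 = 5,000 kWh heat; / 3.8 = 1,316 kWh in → × $0.143 = $188.18; + 6 × $15.81 standing = $283.04
Difference = |$424.05 − $283.04| = $141.01 ≈ $141

$141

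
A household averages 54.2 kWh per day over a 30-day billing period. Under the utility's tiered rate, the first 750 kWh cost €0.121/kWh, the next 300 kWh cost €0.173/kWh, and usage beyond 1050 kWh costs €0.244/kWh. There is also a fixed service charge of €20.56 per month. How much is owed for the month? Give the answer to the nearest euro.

€304

Usage = 54.2 kWh/day × 30 days = 1626 kWh
First 750 kWh × €0.121 = €90.75
Next 300 kWh × €0.173 = €51.90
Remaining 576 kWh × €0.244 = €140.54
Energy charge = €283.19; + service €20.56 = €303.75 ≈ €304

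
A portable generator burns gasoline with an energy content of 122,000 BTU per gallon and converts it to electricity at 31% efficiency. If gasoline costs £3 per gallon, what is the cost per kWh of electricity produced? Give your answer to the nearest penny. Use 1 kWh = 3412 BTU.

Electrical output per gallon = 122,000 BTU × 0.31 / 3412 BTU/kWh = 11.08 kWh
Cost per kWh = £3 / 11.08 kWh = £0.271

£0.27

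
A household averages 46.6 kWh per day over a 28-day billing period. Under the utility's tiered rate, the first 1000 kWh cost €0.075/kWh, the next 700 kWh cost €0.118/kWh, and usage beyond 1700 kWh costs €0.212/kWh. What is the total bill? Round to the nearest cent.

Usage = 46.6 kWh/day × 28 days = 1304.8 kWh
First 1000 kWh × €0.075 = €75.00
Next 304.8 kWh × €0.118 = €35.97
Remaining tier: 0 kWh (not reached)
Total = €110.97

€110.97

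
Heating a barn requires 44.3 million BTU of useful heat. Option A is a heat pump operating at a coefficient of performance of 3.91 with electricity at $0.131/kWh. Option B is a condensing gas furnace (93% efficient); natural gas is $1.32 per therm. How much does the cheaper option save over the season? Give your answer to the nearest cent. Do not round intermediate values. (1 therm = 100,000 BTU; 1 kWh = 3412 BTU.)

$193.77

Heat load = 44.3 × 10⁶ BTU = 44,300,000 BTU
Gas: input = 44,300,000 / 0.93 = 47,634,409 BTU = 476.3 therm → 476.3 × $1.32 = $628.77
Heat pump: 44,300,000 BTU / 3412 = 12,980 kWh heat; / 3.91 = 3,321 kWh in → × $0.131 = $435.00
Difference = |$628.77 − $435.00| = $193.77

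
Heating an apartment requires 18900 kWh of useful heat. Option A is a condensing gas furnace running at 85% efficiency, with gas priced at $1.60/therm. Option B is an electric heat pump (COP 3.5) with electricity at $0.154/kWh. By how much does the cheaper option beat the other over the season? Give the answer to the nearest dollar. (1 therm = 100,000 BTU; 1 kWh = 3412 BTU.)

Heat load = 18900 kWh × 3412 = 64,486,800 BTU
Gas: input = 64,486,800 / 0.85 = 75,866,824 BTU = 758.7 therm → 758.7 × $1.60 = $1,213.87
Heat pump: 64,486,800 BTU / 3412 = 18,900 kWh heat; / 3.5 = 5,400 kWh in → × $0.154 = $831.60
Difference = |$1,213.87 − $831.60| = $382.27 ≈ $382

$382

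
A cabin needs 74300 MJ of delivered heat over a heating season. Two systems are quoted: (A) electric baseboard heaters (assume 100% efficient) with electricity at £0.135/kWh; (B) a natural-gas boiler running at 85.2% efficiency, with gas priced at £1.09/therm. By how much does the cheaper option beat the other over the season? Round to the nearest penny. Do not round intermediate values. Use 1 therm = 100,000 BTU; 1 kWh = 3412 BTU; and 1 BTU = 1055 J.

Heat load = 74300 MJ = 74,300,000,000 J / 1055 = 70,426,540 BTU
Gas: input = 70,426,540 / 0.852 = 82,660,259 BTU = 826.6 therm → 826.6 × £1.09 = £901.00
Electric: 70,426,540 BTU / 3412 = 20,640 kWh → × £0.135 = £2,786.51
Difference = |£901.00 − £2,786.51| = £1,885.52

£1885.52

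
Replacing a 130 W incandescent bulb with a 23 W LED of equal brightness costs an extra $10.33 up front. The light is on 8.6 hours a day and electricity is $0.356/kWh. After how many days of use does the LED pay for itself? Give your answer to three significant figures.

31.5 days

Power saved = 130 − 23 = 107 W
Daily energy saved = 107 W × 8.6 h = 920.2 Wh = 0.9202 kWh
Daily savings = 0.9202 × $0.356 = $0.3276
Payback = $10.33 / $0.3276 per day = 31.53 days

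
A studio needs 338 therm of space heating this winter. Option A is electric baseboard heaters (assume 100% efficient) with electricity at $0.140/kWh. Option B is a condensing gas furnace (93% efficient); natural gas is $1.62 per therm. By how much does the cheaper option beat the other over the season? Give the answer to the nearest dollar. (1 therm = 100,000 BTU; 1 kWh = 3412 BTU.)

$798

Heat load = 338 therm × 100,000 = 33,800,000 BTU
Gas: input = 33,800,000 / 0.93 = 36,344,086 BTU = 363.4 therm → 363.4 × $1.62 = $588.77
Electric: 33,800,000 BTU / 3412 = 9,906 kWh → × $0.140 = $1,386.87
Difference = |$588.77 − $1,386.87| = $798.10 ≈ $798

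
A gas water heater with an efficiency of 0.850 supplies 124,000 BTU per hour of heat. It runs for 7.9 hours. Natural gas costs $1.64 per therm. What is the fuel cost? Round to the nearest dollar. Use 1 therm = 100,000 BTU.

$19

Heat delivered = 124,000 BTU/h × 7.9 h = 979,600 BTU
Gas input = 979,600 / 0.850 = 1,152,471 BTU
= 1,152,471 / 100,000 = 11.52 therm
Cost = 11.52 × $1.64/therm = $18.90 ≈ $19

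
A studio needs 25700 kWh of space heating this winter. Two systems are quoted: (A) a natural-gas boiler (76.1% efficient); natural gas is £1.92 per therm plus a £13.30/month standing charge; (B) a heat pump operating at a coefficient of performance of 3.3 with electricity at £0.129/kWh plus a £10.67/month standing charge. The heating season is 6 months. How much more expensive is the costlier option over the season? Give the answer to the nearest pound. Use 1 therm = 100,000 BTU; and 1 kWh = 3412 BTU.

£1224

Heat load = 25700 kWh × 3412 = 87,688,400 BTU
Gas: input = 87,688,400 / 0.761 = 115,227,858 BTU = 1,152 therm → 1,152 × £1.92 = £2,212.37; + 6 × £13.30 standing = £2,292.17
Heat pump: 87,688,400 BTU / 3412 = 25,700 kWh heat; / 3.3 = 7,788 kWh in → × £0.129 = £1,004.64; + 6 × £10.67 standing = £1,068.66
Difference = |£2,292.17 − £1,068.66| = £1,223.52 ≈ £1224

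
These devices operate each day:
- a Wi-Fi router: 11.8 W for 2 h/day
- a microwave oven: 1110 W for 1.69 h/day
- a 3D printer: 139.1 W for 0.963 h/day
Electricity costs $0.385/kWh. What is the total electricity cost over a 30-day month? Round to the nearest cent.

$23.49

Wi-Fi router: 11.8 W × 2 h × 30 d = 708 Wh = 0.708 kWh
microwave oven: 1110 W × 1.69 h × 30 d = 56,277 Wh = 56.28 kWh
3D printer: 139.1 W × 0.963 h × 30 d = 4,019 Wh = 4.019 kWh
Total energy = 0.708 + 56.28 + 4.019 = 61 kWh
Cost = 61 kWh × $0.385 = $23.49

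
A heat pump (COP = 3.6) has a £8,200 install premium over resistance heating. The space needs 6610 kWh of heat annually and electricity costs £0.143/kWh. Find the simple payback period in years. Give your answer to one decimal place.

Resistance: 6610 kWh × £0.143 = £945.23/yr
Heat pump: 6610 / 3.6 = 1836 kWh in → × £0.143 = £262.56/yr
Annual savings = £682.67
Payback = £8,200 / £682.67 = 12 years

12.0 years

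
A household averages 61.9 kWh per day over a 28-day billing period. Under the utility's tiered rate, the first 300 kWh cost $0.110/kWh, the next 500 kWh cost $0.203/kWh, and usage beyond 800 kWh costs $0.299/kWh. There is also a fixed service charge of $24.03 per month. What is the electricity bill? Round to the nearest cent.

Usage = 61.9 kWh/day × 28 days = 1733.2 kWh
First 300 kWh × $0.110 = $33.00
Next 500 kWh × $0.203 = $101.50
Remaining 933.2 kWh × $0.299 = $279.03
Energy charge = $413.53; + service $24.03 = $437.56

$437.56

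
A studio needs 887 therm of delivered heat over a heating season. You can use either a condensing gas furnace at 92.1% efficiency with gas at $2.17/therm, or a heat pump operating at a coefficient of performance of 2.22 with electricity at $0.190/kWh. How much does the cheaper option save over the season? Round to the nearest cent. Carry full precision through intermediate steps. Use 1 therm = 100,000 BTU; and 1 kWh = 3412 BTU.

$135.03

Heat load = 887 therm × 100,000 = 88,700,000 BTU
Gas: input = 88,700,000 / 0.921 = 96,308,360 BTU = 963.1 therm → 963.1 × $2.17 = $2,089.89
Heat pump: 88,700,000 BTU / 3412 = 26,000 kWh heat; / 2.22 = 11,710 kWh in → × $0.190 = $2,224.92
Difference = |$2,089.89 − $2,224.92| = $135.03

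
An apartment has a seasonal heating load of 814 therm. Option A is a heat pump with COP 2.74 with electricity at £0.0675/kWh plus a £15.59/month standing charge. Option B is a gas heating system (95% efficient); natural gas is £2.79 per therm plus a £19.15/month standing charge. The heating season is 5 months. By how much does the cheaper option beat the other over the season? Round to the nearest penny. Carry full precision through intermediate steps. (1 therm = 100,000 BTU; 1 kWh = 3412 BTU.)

£1820.67

Heat load = 814 therm × 100,000 = 81,400,000 BTU
Gas: input = 81,400,000 / 0.95 = 85,684,211 BTU = 856.8 therm → 856.8 × £2.79 = £2,390.59; + 5 × £19.15 standing = £2,486.34
Heat pump: 81,400,000 BTU / 3412 = 23,860 kWh heat; / 2.74 = 8,707 kWh in → × £0.0675 = £587.72; + 5 × £15.59 standing = £665.67
Difference = |£2,486.34 − £665.67| = £1,820.67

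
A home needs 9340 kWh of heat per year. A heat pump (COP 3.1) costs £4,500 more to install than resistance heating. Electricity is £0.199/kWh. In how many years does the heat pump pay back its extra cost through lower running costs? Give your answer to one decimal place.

3.6 years

Resistance: 9340 kWh × £0.199 = £1,858.66/yr
Heat pump: 9340 / 3.1 = 3013 kWh in → × £0.199 = £599.57/yr
Annual savings = £1,259.09
Payback = £4,500 / £1,259.09 = 3.57 years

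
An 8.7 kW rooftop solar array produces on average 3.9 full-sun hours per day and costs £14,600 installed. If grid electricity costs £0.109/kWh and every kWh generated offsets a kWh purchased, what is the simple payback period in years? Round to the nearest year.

11 years

Daily generation = 8.7 kW × 3.9 h = 33.93 kWh
Annual generation = 33.93 × 365 = 12384 kWh
Annual savings = 12384 × £0.109 = £1,349.91
Payback = £14,600 / £1,349.91 = 10.8 years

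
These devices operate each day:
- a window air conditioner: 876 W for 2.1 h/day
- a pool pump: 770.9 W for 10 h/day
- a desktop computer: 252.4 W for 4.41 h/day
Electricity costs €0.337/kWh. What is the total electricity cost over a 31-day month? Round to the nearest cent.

€111.38

window air conditioner: 876 W × 2.1 h × 31 d = 57,028 Wh = 57.03 kWh
pool pump: 770.9 W × 10 h × 31 d = 238,979 Wh = 239 kWh
desktop computer: 252.4 W × 4.41 h × 31 d = 34,506 Wh = 34.51 kWh
Total energy = 57.03 + 239 + 34.51 = 330.5 kWh
Cost = 330.5 kWh × €0.337 = €111.38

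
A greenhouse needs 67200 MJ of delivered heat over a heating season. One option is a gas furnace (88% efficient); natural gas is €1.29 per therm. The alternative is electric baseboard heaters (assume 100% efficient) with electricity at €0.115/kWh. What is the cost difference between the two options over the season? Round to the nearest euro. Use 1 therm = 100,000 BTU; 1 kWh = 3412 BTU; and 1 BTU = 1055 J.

Heat load = 67200 MJ = 67,200,000,000 J / 1055 = 63,696,682 BTU
Gas: input = 63,696,682 / 0.88 = 72,382,594 BTU = 723.8 therm → 723.8 × €1.29 = €933.74
Electric: 63,696,682 BTU / 3412 = 18,670 kWh → × €0.115 = €2,146.87
Difference = |€933.74 − €2,146.87| = €1,213.13 ≈ €1213

€1213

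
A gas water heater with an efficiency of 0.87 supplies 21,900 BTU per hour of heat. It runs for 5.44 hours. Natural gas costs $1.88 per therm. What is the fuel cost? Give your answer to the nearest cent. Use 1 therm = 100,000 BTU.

Heat delivered = 21,900 BTU/h × 5.44 h = 119,136 BTU
Gas input = 119,136 / 0.87 = 136,938 BTU
= 136,938 / 100,000 = 1.369 therm
Cost = 1.369 × $1.88/therm = $2.57

$2.57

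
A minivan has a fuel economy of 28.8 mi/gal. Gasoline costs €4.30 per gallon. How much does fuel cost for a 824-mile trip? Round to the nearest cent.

Fuel = 824 mi / 28.8 mpg = 28.61 gal
Cost = 28.61 gal × €4.30/gal = €123.03

€123.03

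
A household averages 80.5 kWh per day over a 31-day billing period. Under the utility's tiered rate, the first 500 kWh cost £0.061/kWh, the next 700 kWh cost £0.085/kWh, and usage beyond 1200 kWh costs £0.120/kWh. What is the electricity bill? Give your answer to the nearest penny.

Usage = 80.5 kWh/day × 31 days = 2495.5 kWh
First 500 kWh × £0.061 = £30.50
Next 700 kWh × £0.085 = £59.50
Remaining 1295.5 kWh × £0.120 = £155.46
Total = £245.46

£245.46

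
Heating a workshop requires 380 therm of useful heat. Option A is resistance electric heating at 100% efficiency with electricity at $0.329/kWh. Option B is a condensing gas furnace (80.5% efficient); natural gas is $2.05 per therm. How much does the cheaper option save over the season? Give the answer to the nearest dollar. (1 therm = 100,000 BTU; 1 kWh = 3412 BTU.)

$2696

Heat load = 380 therm × 100,000 = 38,000,000 BTU
Gas: input = 38,000,000 / 0.805 = 47,204,969 BTU = 472 therm → 472 × $2.05 = $967.70
Electric: 38,000,000 BTU / 3412 = 11,140 kWh → × $0.329 = $3,664.13
Difference = |$967.70 − $3,664.13| = $2,696.42 ≈ $2696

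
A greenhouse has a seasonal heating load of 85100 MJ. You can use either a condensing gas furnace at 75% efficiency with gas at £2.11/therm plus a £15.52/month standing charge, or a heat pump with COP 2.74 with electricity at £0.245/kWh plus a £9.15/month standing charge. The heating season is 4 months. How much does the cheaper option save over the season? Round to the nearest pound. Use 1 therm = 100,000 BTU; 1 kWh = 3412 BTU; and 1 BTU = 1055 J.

£181

Heat load = 85100 MJ = 85,100,000,000 J / 1055 = 80,663,507 BTU
Gas: input = 80,663,507 / 0.75 = 107,551,343 BTU = 1,076 therm → 1,076 × £2.11 = £2,269.33; + 4 × £15.52 standing = £2,331.41
Heat pump: 80,663,507 BTU / 3412 = 23,640 kWh heat; / 2.74 = 8,628 kWh in → × £0.245 = £2,113.90; + 4 × £9.15 standing = £2,150.50
Difference = |£2,331.41 − £2,150.50| = £180.92 ≈ £181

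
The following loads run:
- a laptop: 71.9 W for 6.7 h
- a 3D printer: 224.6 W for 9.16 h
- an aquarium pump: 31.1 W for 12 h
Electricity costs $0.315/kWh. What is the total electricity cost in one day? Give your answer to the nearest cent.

laptop: 71.9 W × 6.7 h = 482 Wh = 0.4817 kWh
3D printer: 224.6 W × 9.16 h = 2,057 Wh = 2.057 kWh
aquarium pump: 31.1 W × 12 h = 373 Wh = 0.3732 kWh
Total energy = 0.4817 + 2.057 + 0.3732 = 2.912 kWh
Cost = 2.912 kWh × $0.315 = $0.92

$0.92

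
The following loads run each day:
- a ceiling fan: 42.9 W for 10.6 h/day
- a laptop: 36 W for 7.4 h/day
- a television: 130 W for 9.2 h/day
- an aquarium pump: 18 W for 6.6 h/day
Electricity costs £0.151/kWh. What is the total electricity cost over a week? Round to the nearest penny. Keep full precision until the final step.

ceiling fan: 42.9 W × 10.6 h × 7 d = 3,183 Wh = 3.183 kWh
laptop: 36 W × 7.4 h × 7 d = 1,865 Wh = 1.865 kWh
television: 130 W × 9.2 h × 7 d = 8,372 Wh = 8.372 kWh
aquarium pump: 18 W × 6.6 h × 7 d = 832 Wh = 0.8316 kWh
Total energy = 3.183 + 1.865 + 8.372 + 0.8316 = 14.25 kWh
Cost = 14.25 kWh × £0.151 = £2.15

£2.15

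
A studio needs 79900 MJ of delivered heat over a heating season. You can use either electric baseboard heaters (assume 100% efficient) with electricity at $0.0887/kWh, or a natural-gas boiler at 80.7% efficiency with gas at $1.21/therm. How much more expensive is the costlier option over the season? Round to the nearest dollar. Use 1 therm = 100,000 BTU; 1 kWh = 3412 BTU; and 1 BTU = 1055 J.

$833

Heat load = 79900 MJ = 79,900,000,000 J / 1055 = 75,734,597 BTU
Gas: input = 75,734,597 / 0.807 = 93,847,084 BTU = 938.5 therm → 938.5 × $1.21 = $1,135.55
Electric: 75,734,597 BTU / 3412 = 22,200 kWh → × $0.0887 = $1,968.83
Difference = |$1,135.55 − $1,968.83| = $833.28 ≈ $833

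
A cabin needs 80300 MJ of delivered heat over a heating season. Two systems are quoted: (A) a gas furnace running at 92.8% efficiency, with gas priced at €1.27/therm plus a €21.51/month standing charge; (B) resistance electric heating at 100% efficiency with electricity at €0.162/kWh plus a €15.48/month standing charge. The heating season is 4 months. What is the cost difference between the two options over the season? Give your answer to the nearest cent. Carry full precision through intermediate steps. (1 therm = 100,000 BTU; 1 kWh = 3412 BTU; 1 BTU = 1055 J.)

Heat load = 80300 MJ = 80,300,000,000 J / 1055 = 76,113,744 BTU
Gas: input = 76,113,744 / 0.928 = 82,019,121 BTU = 820.2 therm → 820.2 × €1.27 = €1,041.64; + 4 × €21.51 standing = €1,127.68
Electric: 76,113,744 BTU / 3412 = 22,310 kWh → × €0.162 = €3,613.84; + 4 × €15.48 standing = €3,675.76
Difference = |€1,127.68 − €3,675.76| = €2,548.08

€2548.08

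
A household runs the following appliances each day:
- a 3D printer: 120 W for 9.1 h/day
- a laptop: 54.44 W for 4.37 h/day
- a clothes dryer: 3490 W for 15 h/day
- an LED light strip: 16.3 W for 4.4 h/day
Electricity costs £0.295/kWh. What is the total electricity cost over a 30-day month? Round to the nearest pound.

£476

3D printer: 120 W × 9.1 h × 30 d = 32,760 Wh = 32.76 kWh
laptop: 54.44 W × 4.37 h × 30 d = 7,137 Wh = 7.137 kWh
clothes dryer: 3490 W × 15 h × 30 d = 1,570,500 Wh = 1,570 kWh
LED light strip: 16.3 W × 4.4 h × 30 d = 2,152 Wh = 2.152 kWh
Total energy = 32.76 + 7.137 + 1,570 + 2.152 = 1,613 kWh
Cost = 1,613 kWh × £0.295 = £475.70 ≈ £476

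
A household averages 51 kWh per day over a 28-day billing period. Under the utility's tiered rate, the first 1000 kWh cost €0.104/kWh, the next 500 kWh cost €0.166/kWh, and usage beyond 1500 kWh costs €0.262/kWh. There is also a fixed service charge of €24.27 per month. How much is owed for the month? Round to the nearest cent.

€199.32

Usage = 51 kWh/day × 28 days = 1428 kWh
First 1000 kWh × €0.104 = €104.00
Next 428 kWh × €0.166 = €71.05
Remaining tier: 0 kWh (not reached)
Energy charge = €175.05; + service €24.27 = €199.32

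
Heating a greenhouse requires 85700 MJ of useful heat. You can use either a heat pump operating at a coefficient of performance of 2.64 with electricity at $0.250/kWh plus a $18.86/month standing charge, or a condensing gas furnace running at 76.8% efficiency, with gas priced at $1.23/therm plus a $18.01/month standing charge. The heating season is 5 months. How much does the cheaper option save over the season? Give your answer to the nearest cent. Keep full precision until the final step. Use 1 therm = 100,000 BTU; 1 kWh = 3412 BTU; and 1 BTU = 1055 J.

Heat load = 85700 MJ = 85,700,000,000 J / 1055 = 81,232,227 BTU
Gas: input = 81,232,227 / 0.768 = 105,771,130 BTU = 1,058 therm → 1,058 × $1.23 = $1,300.98; + 5 × $18.01 standing = $1,391.03
Heat pump: 81,232,227 BTU / 3412 = 23,810 kWh heat; / 2.64 = 9,018 kWh in → × $0.250 = $2,254.53; + 5 × $18.86 standing = $2,348.83
Difference = |$1,391.03 − $2,348.83| = $957.79

$957.79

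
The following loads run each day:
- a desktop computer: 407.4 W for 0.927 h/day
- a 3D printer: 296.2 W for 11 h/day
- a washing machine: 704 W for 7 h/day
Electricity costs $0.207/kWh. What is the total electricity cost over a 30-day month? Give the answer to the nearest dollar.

desktop computer: 407.4 W × 0.927 h × 30 d = 11,330 Wh = 11.33 kWh
3D printer: 296.2 W × 11 h × 30 d = 97,746 Wh = 97.75 kWh
washing machine: 704 W × 7 h × 30 d = 147,840 Wh = 147.8 kWh
Total energy = 11.33 + 97.75 + 147.8 = 256.9 kWh
Cost = 256.9 kWh × $0.207 = $53.18 ≈ $53

$53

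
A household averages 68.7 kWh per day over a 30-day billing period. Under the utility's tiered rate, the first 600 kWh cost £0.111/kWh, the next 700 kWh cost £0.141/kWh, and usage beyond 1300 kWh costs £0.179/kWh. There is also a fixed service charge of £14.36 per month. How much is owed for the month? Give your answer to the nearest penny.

£315.88

Usage = 68.7 kWh/day × 30 days = 2061 kWh
First 600 kWh × £0.111 = £66.60
Next 700 kWh × £0.141 = £98.70
Remaining 761 kWh × £0.179 = £136.22
Energy charge = £301.52; + service £14.36 = £315.88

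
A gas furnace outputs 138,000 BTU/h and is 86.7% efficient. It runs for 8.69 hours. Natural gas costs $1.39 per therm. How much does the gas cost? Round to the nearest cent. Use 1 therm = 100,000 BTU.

Heat delivered = 138,000 BTU/h × 8.69 h = 1,199,220 BTU
Gas input = 1,199,220 / 0.867 = 1,383,183 BTU
= 1,383,183 / 100,000 = 13.83 therm
Cost = 13.83 × $1.39/therm = $19.23

$19.23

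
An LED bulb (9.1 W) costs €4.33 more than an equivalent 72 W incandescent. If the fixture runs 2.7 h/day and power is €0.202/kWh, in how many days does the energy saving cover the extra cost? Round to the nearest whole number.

126 days

Power saved = 72 − 9.1 = 62.9 W
Daily energy saved = 62.9 W × 2.7 h = 169.8 Wh = 0.16983 kWh
Daily savings = 0.16983 × €0.202 = €0.0343
Payback = €4.33 / €0.0343 per day = 126.2 days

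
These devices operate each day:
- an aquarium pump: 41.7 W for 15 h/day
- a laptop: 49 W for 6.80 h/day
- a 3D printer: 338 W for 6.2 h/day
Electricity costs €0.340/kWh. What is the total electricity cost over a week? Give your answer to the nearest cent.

aquarium pump: 41.7 W × 15 h × 7 d = 4,378 Wh = 4.378 kWh
laptop: 49 W × 6.80 h × 7 d = 2,332 Wh = 2.332 kWh
3D printer: 338 W × 6.2 h × 7 d = 14,669 Wh = 14.67 kWh
Total energy = 4.378 + 2.332 + 14.67 = 21.38 kWh
Cost = 21.38 kWh × €0.340 = €7.27

€7.27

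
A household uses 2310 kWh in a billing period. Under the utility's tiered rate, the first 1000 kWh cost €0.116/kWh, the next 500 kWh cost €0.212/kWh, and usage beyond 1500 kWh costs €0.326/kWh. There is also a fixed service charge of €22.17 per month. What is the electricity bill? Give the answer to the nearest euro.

First 1000 kWh × €0.116 = €116.00
Next 500 kWh × €0.212 = €106.00
Remaining 810 kWh × €0.326 = €264.06
Energy charge = €486.06; + service €22.17 = €508.23 ≈ €508

€508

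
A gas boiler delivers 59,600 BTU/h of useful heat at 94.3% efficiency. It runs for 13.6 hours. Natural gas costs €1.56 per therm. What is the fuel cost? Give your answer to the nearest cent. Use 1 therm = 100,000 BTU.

Heat delivered = 59,600 BTU/h × 13.6 h = 810,560 BTU
Gas input = 810,560 / 0.943 = 859,555 BTU
= 859,555 / 100,000 = 8.596 therm
Cost = 8.596 × €1.56/therm = €13.41

€13.41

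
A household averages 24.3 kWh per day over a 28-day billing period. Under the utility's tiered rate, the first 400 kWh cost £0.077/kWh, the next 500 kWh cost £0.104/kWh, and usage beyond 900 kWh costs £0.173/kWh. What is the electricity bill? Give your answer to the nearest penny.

£59.96

Usage = 24.3 kWh/day × 28 days = 680.4 kWh
First 400 kWh × £0.077 = £30.80
Next 280.4 kWh × £0.104 = £29.16
Remaining tier: 0 kWh (not reached)
Total = £59.96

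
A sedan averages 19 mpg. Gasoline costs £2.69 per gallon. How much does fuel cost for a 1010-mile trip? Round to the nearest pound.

Fuel = 1010 mi / 19 mpg = 53.16 gal
Cost = 53.16 gal × £2.69/gal = £142.99 ≈ £143

£143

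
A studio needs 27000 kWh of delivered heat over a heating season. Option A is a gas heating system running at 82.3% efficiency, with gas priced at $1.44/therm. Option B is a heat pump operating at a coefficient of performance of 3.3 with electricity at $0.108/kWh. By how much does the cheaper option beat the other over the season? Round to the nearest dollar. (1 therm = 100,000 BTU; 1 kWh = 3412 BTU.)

$728

Heat load = 27000 kWh × 3412 = 92,124,000 BTU
Gas: input = 92,124,000 / 0.823 = 111,936,817 BTU = 1,119 therm → 1,119 × $1.44 = $1,611.89
Heat pump: 92,124,000 BTU / 3412 = 27,000 kWh heat; / 3.3 = 8,182 kWh in → × $0.108 = $883.64
Difference = |$1,611.89 − $883.64| = $728.25 ≈ $728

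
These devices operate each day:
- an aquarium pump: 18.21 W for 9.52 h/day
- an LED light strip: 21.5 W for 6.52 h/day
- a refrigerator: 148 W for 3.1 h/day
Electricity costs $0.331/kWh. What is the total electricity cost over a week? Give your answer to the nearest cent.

aquarium pump: 18.21 W × 9.52 h × 7 d = 1,214 Wh = 1.214 kWh
LED light strip: 21.5 W × 6.52 h × 7 d = 981 Wh = 0.9813 kWh
refrigerator: 148 W × 3.1 h × 7 d = 3,212 Wh = 3.212 kWh
Total energy = 1.214 + 0.9813 + 3.212 = 5.406 kWh
Cost = 5.406 kWh × $0.331 = $1.79

$1.79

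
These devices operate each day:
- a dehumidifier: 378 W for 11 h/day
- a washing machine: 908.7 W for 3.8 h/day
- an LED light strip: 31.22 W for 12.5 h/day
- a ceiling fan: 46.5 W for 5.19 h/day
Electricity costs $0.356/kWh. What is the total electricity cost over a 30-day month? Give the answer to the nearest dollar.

dehumidifier: 378 W × 11 h × 30 d = 124,740 Wh = 124.7 kWh
washing machine: 908.7 W × 3.8 h × 30 d = 103,592 Wh = 103.6 kWh
LED light strip: 31.22 W × 12.5 h × 30 d = 11,708 Wh = 11.71 kWh
ceiling fan: 46.5 W × 5.19 h × 30 d = 7,240 Wh = 7.24 kWh
Total energy = 124.7 + 103.6 + 11.71 + 7.24 = 247.3 kWh
Cost = 247.3 kWh × $0.356 = $88.03 ≈ $88

$88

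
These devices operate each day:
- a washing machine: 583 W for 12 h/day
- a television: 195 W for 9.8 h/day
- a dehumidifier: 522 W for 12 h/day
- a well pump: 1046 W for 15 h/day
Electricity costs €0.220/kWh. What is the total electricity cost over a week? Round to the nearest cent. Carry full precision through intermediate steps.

€47.53

washing machine: 583 W × 12 h × 7 d = 48,972 Wh = 48.97 kWh
television: 195 W × 9.8 h × 7 d = 13,377 Wh = 13.38 kWh
dehumidifier: 522 W × 12 h × 7 d = 43,848 Wh = 43.85 kWh
well pump: 1046 W × 15 h × 7 d = 109,830 Wh = 109.8 kWh
Total energy = 48.97 + 13.38 + 43.85 + 109.8 = 216 kWh
Cost = 216 kWh × €0.220 = €47.53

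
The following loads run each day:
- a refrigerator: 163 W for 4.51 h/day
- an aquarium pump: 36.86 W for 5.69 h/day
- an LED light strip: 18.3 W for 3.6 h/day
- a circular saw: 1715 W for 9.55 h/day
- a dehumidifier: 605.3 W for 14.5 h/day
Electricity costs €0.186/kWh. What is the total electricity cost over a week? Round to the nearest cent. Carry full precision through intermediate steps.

€34.07

refrigerator: 163 W × 4.51 h × 7 d = 5,146 Wh = 5.146 kWh
aquarium pump: 36.86 W × 5.69 h × 7 d = 1,468 Wh = 1.468 kWh
LED light strip: 18.3 W × 3.6 h × 7 d = 461 Wh = 0.4612 kWh
circular saw: 1715 W × 9.55 h × 7 d = 114,648 Wh = 114.6 kWh
dehumidifier: 605.3 W × 14.5 h × 7 d = 61,438 Wh = 61.44 kWh
Total energy = 5.146 + 1.468 + 0.4612 + 114.6 + 61.44 = 183.2 kWh
Cost = 183.2 kWh × €0.186 = €34.07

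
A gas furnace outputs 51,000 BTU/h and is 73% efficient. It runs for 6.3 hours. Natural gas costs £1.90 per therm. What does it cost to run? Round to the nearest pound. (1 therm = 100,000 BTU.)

£8

Heat delivered = 51,000 BTU/h × 6.3 h = 321,300 BTU
Gas input = 321,300 / 0.73 = 440,137 BTU
= 440,137 / 100,000 = 4.401 therm
Cost = 4.401 × £1.90/therm = £8.36 ≈ £8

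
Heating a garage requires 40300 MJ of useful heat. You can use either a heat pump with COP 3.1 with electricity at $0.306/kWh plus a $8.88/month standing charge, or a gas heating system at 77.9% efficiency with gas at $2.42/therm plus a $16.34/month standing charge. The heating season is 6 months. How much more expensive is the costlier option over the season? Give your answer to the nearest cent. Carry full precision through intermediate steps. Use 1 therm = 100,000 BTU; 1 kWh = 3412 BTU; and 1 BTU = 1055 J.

Heat load = 40300 MJ = 40,300,000,000 J / 1055 = 38,199,052 BTU
Gas: input = 38,199,052 / 0.779 = 49,036,010 BTU = 490.4 therm → 490.4 × $2.42 = $1,186.67; + 6 × $16.34 standing = $1,284.71
Heat pump: 38,199,052 BTU / 3412 = 11,200 kWh heat; / 3.1 = 3,611 kWh in → × $0.306 = $1,105.10; + 6 × $8.88 standing = $1,158.38
Difference = |$1,284.71 − $1,158.38| = $126.33

$126.33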